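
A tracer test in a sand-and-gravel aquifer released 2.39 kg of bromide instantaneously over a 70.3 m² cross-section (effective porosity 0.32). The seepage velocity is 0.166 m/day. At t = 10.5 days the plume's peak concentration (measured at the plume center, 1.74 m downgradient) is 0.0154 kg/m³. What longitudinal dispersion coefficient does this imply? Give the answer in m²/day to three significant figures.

At the plume center C_max = M/(n_e·A·√(4πDt)), so D = M²/(4πt·(n_e·A·C_max)²).
n_e·A·C_max = 0.32 × 70.3 × 0.0154 = 0.3464 kg/m.
D = 2.39²/(4π × 10.5 × 0.3464²) = 0.361 m²/day.

0.361 m²/day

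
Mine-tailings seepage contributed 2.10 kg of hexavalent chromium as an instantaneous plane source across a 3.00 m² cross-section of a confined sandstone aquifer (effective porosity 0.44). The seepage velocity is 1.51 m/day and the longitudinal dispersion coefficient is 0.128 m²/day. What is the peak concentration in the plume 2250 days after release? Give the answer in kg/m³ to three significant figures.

0.0264 kg/m³

The peak of an instantaneous 1D plume sits at x = vt; there the Gaussian factor is 1 and C_max = M/(n_e·A·√(4πDt)), where n_e·A is the pore area the mass is dissolved in.
√(4πDt) = √(4π × 0.128 × 2250) = 60.16 m, so C_max = 2.10/(0.44 × 3.00 × 60.16) = 0.0264 kg/m³.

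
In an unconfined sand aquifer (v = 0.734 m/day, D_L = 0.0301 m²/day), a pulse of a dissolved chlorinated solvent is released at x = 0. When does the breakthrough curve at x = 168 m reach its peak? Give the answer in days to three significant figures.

For the 1D instantaneous-source solution, setting ∂C/∂t = 0 at fixed x gives v²t² + 2Dt − x² = 0, so t = (√(D² + v²x²) − D)/v².
√(D² + v²x²) = √(0.0301² + 0.734² × 168²) = 123.3; v² = 0.538756.
t = (123.3 − 0.0301)/0.538756 = 229 days (vs. the pure-advection estimate x/v = 229 d).

229 days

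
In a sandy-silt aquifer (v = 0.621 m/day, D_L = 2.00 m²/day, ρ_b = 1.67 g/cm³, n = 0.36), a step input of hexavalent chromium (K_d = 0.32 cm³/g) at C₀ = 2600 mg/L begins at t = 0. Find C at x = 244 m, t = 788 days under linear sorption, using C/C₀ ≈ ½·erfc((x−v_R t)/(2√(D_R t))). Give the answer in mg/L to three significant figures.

243 mg/L

Retardation factor R = 1 + ρ_b·K_d/n = 1 + 1.67 × 0.32/0.36 = 2.484.
Sorption retards both mechanisms: v_R = v/R = 0.2500 m/day, D_R = D/R = 0.8052 m²/day.
v_R·t = 0.2500 × 788 = 197 m; 2√(D_R t) = 50.38 m; argument = (244 − 197)/50.38 = 0.9329.
C = C₀ × ½·erfc(0.9329) = 2600 × 0.09353 = 243 mg/L.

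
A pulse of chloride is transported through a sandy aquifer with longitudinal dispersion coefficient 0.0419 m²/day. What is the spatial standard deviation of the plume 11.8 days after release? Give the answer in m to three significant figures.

0.994 m

Dispersive spreading gives a Gaussian with σ² = 2Dt; advection only shifts the center.
σ = √(2 × 0.0419 × 11.8) = 0.994 m.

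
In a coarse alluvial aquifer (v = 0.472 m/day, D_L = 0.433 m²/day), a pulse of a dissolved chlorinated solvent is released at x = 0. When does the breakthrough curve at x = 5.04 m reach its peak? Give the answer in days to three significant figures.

For the 1D instantaneous-source solution, setting ∂C/∂t = 0 at fixed x gives v²t² + 2Dt − x² = 0, so t = (√(D² + v²x²) − D)/v².
√(D² + v²x²) = √(0.433² + 0.472² × 5.04²) = 2.418; v² = 0.222784.
t = (2.418 − 0.433)/0.222784 = 8.91 days (vs. the pure-advection estimate x/v = 10.7 d).

8.91 days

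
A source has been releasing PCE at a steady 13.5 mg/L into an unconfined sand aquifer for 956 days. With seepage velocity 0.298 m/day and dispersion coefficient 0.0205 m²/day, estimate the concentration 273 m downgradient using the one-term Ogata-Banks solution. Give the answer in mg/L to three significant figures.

13.1 mg/L

For a continuous step input, C/C₀ ≈ ½·erfc((x−vt)/(2√(Dt))).
vt = 0.298 × 956 = 284.888 m and 2√(Dt) = 2√(0.0205 × 956) = 8.854 m.
Argument (x−vt)/(2√(Dt)) = (273 − 284.888)/8.854 = -1.343; ½·erfc(-1.343) = 0.9712.
C = 13.5 × 0.9712 = 13.1 mg/L.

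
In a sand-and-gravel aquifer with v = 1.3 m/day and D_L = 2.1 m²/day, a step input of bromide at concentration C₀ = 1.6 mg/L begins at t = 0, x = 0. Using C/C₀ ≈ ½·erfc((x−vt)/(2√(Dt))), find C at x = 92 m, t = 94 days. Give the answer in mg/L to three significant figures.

1.50 mg/L

For a continuous step input, C/C₀ ≈ ½·erfc((x−vt)/(2√(Dt))).
vt = 1.3 × 94 = 122.2 m and 2√(Dt) = 2√(2.1 × 94) = 28.10 m.
Argument (x−vt)/(2√(Dt)) = (92 − 122.2)/28.10 = -1.075; ½·erfc(-1.075) = 0.9358.
C = 1.6 × 0.9358 = 1.50 mg/L.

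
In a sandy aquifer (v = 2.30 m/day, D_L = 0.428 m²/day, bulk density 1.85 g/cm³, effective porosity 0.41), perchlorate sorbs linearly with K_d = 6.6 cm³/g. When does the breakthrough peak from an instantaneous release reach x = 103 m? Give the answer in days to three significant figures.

Retardation factor R = 1 + ρ_b·K_d/n = 1 + 1.85 × 6.6/0.41 = 30.78.
Sorption retards both mechanisms: v_R = v/R = 0.07472 m/day, D_R = D/R = 0.01391 m²/day.
Peak time from v_R²t² + 2D_R t − x² = 0: t = (√(D_R² + v_R²x²) − D_R)/v_R².
√(D_R² + v_R²x²) = √(0.01391² + 0.07472² × 103²) = 7.696; v_R² = 0.005583.
t = (7.696 − 0.01391)/0.005583 = 1380 days.

1380 days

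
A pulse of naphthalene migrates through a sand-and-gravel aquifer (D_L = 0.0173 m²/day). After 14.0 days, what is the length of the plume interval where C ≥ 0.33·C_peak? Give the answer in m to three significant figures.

The plume is Gaussian with σ = √(2Dt) = √(2 × 0.0173 × 14.0) = 0.6960 m.
C/C_peak = exp(−Δx²/(2σ²)) = 0.33 ⇒ Δx = σ·√(−2 ln 0.33) = 0.6960 × 1.489 = 1.036 m.
Width = 2Δx = 2.07 m.

2.07 m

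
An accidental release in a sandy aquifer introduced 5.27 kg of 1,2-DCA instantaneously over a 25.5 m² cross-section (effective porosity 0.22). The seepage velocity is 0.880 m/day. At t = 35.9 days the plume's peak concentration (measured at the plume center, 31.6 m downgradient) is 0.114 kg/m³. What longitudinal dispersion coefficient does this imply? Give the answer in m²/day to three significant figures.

At the plume center C_max = M/(n_e·A·√(4πDt)), so D = M²/(4πt·(n_e·A·C_max)²).
n_e·A·C_max = 0.22 × 25.5 × 0.114 = 0.6395 kg/m.
D = 5.27²/(4π × 35.9 × 0.6395²) = 0.151 m²/day.

0.151 m²/day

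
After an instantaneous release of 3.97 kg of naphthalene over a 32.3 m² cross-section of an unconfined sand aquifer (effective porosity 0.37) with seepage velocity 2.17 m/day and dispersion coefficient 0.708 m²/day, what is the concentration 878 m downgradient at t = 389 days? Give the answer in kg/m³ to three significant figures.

0.00199 kg/m³

For an instantaneous plane source, C(x,t) = M/(n_e·A·√(4πDt)) · exp(−(x−vt)²/(4Dt)), with n_e·A the pore (flow) area.
Plume center vt = 2.17 × 389 = 844.13 m, so the well at 878 m is 33.87 m downgradient of the peak.
√(4πDt) = 58.83 m, giving peak height M/(n_e·A·√(4πDt)) = 3.97/(0.37 × 32.3 × 58.83) = 0.005647 kg/m³.
(x−vt)²/(4Dt) = (33.87)²/(4 × 0.708 × 389) = 1.041; exp(−1.041) = 0.3531.
C = 0.005647 × 0.3531 = 0.00199 kg/m³.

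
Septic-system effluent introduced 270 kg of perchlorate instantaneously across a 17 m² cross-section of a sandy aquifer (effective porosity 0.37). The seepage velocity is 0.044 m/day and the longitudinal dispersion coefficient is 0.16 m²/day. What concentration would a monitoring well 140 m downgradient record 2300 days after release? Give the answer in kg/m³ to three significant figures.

For an instantaneous plane source, C(x,t) = M/(n_e·A·√(4πDt)) · exp(−(x−vt)²/(4Dt)), with n_e·A the pore (flow) area.
Plume center vt = 0.044 × 2300 = 101.2 m, so the well at 140 m is 38.8 m downgradient of the peak.
√(4πDt) = 68.00 m, giving peak height M/(n_e·A·√(4πDt)) = 270/(0.37 × 17 × 68.00) = 0.6313 kg/m³.
(x−vt)²/(4Dt) = (38.8)²/(4 × 0.16 × 2300) = 1.023; exp(−1.023) = 0.3595.
C = 0.6313 × 0.3595 = 0.227 kg/m³.

0.227 kg/m³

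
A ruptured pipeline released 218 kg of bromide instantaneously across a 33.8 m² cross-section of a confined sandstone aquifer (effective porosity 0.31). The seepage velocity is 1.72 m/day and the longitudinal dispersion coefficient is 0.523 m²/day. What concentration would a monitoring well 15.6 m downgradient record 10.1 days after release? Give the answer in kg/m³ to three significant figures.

2.20 kg/m³

For an instantaneous plane source, C(x,t) = M/(n_e·A·√(4πDt)) · exp(−(x−vt)²/(4Dt)), with n_e·A the pore (flow) area.
Plume center vt = 1.72 × 10.1 = 17.372 m, so the well at 15.6 m is 1.772 m upgradient of the peak.
√(4πDt) = 8.147 m, giving peak height M/(n_e·A·√(4πDt)) = 218/(0.31 × 33.8 × 8.147) = 2.554 kg/m³.
(x−vt)²/(4Dt) = (-1.772)²/(4 × 0.523 × 10.1) = 0.1486; exp(−0.1486) = 0.8619.
C = 2.554 × 0.8619 = 2.20 kg/m³.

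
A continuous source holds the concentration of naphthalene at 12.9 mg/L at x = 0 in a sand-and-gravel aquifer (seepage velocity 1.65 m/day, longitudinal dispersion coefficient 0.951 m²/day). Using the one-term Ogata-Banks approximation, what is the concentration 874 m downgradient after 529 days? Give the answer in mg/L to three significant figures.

For a continuous step input, C/C₀ ≈ ½·erfc((x−vt)/(2√(Dt))).
vt = 1.65 × 529 = 872.85 m and 2√(Dt) = 2√(0.951 × 529) = 44.86 m.
Argument (x−vt)/(2√(Dt)) = (874 − 872.85)/44.86 = 0.02564; ½·erfc(0.02564) = 0.4855.
C = 12.9 × 0.4855 = 6.26 mg/L.

6.26 mg/L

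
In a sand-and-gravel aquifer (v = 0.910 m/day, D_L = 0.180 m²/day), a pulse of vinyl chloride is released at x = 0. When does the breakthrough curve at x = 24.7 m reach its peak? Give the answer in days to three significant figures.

26.9 days

For the 1D instantaneous-source solution, setting ∂C/∂t = 0 at fixed x gives v²t² + 2Dt − x² = 0, so t = (√(D² + v²x²) − D)/v².
√(D² + v²x²) = √(0.180² + 0.910² × 24.7²) = 22.48; v² = 0.8281.
t = (22.48 − 0.180)/0.8281 = 26.9 days (vs. the pure-advection estimate x/v = 27.1 d).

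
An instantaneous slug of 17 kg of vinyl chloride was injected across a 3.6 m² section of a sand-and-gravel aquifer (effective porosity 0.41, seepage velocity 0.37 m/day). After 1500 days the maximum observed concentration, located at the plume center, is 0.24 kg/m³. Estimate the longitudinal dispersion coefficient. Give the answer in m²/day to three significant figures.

0.122 m²/day

At the plume center C_max = M/(n_e·A·√(4πDt)), so D = M²/(4πt·(n_e·A·C_max)²).
n_e·A·C_max = 0.41 × 3.6 × 0.24 = 0.3542 kg/m.
D = 17²/(4π × 1500 × 0.3542²) = 0.122 m²/day.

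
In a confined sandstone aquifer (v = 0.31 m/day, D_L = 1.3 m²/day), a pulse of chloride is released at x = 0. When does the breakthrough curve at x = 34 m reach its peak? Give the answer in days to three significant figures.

97.0 days

For the 1D instantaneous-source solution, setting ∂C/∂t = 0 at fixed x gives v²t² + 2Dt − x² = 0, so t = (√(D² + v²x²) − D)/v².
√(D² + v²x²) = √(1.3² + 0.31² × 34²) = 10.62; v² = 0.0961.
t = (10.62 − 1.3)/0.0961 = 97.0 days (vs. the pure-advection estimate x/v = 110 d).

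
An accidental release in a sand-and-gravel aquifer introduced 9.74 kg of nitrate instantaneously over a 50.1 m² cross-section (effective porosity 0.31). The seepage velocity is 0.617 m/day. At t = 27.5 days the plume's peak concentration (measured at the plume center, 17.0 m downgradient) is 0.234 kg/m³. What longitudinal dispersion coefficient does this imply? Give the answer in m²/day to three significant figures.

0.0208 m²/day

At the plume center C_max = M/(n_e·A·√(4πDt)), so D = M²/(4πt·(n_e·A·C_max)²).
n_e·A·C_max = 0.31 × 50.1 × 0.234 = 3.634 kg/m.
D = 9.74²/(4π × 27.5 × 3.634²) = 0.0208 m²/day.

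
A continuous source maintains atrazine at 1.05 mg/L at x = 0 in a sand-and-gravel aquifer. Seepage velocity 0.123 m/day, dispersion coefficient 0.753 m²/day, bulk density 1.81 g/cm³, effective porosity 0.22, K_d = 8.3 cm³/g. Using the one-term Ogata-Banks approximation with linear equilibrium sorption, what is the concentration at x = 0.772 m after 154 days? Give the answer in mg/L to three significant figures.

Retardation factor R = 1 + ρ_b·K_d/n = 1 + 1.81 × 8.3/0.22 = 69.29.
Sorption retards both mechanisms: v_R = v/R = 0.001775 m/day, D_R = D/R = 0.01087 m²/day.
v_R·t = 0.001775 × 154 = 0.27335 m; 2√(D_R t) = 2.588 m; argument = (0.772 − 0.27335)/2.588 = 0.1927.
C = C₀ × ½·erfc(0.1927) = 1.05 × 0.3926 = 0.412 mg/L.

0.412 mg/L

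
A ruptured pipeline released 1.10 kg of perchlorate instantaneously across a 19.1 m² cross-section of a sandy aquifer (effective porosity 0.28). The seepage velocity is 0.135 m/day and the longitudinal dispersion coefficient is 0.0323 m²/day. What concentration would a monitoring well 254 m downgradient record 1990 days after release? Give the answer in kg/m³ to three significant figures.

0.00314 kg/m³

For an instantaneous plane source, C(x,t) = M/(n_e·A·√(4πDt)) · exp(−(x−vt)²/(4Dt)), with n_e·A the pore (flow) area.
Plume center vt = 0.135 × 1990 = 268.65 m, so the well at 254 m is 14.65 m upgradient of the peak.
√(4πDt) = 28.42 m, giving peak height M/(n_e·A·√(4πDt)) = 1.10/(0.28 × 19.1 × 28.42) = 0.007237 kg/m³.
(x−vt)²/(4Dt) = (-14.65)²/(4 × 0.0323 × 1990) = 0.8348; exp(−0.8348) = 0.4340.
C = 0.007237 × 0.4340 = 0.00314 kg/m³.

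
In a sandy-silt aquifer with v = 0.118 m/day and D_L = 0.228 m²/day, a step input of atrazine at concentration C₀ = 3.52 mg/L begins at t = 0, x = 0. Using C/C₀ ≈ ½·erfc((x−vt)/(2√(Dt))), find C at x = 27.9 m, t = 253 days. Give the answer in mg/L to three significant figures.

For a continuous step input, C/C₀ ≈ ½·erfc((x−vt)/(2√(Dt))).
vt = 0.118 × 253 = 29.854 m and 2√(Dt) = 2√(0.228 × 253) = 15.19 m.
Argument (x−vt)/(2√(Dt)) = (27.9 − 29.854)/15.19 = -0.1286; ½·erfc(-0.1286) = 0.5722.
C = 3.52 × 0.5722 = 2.01 mg/L.

2.01 mg/L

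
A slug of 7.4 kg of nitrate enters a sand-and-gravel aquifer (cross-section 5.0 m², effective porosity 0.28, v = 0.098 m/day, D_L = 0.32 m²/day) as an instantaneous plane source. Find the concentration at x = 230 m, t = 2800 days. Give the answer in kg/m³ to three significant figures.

For an instantaneous plane source, C(x,t) = M/(n_e·A·√(4πDt)) · exp(−(x−vt)²/(4Dt)), with n_e·A the pore (flow) area.
Plume center vt = 0.098 × 2800 = 274.4 m, so the well at 230 m is 44.4 m upgradient of the peak.
√(4πDt) = 106.1 m, giving peak height M/(n_e·A·√(4πDt)) = 7.4/(0.28 × 5.0 × 106.1) = 0.04982 kg/m³.
(x−vt)²/(4Dt) = (-44.4)²/(4 × 0.32 × 2800) = 0.5500; exp(−0.5500) = 0.5769.
C = 0.04982 × 0.5769 = 0.0287 kg/m³.

0.0287 kg/m³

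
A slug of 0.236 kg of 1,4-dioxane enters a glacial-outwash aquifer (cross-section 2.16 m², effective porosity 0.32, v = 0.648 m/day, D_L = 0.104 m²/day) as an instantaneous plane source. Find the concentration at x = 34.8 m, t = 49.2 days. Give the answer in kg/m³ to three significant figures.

0.0281 kg/m³

For an instantaneous plane source, C(x,t) = M/(n_e·A·√(4πDt)) · exp(−(x−vt)²/(4Dt)), with n_e·A the pore (flow) area.
Plume center vt = 0.648 × 49.2 = 31.8816 m, so the well at 34.8 m is 2.9184 m downgradient of the peak.
√(4πDt) = 8.019 m, giving peak height M/(n_e·A·√(4πDt)) = 0.236/(0.32 × 2.16 × 8.019) = 0.04258 kg/m³.
(x−vt)²/(4Dt) = (2.9184)²/(4 × 0.104 × 49.2) = 0.4161; exp(−0.4161) = 0.6596.
C = 0.04258 × 0.6596 = 0.0281 kg/m³.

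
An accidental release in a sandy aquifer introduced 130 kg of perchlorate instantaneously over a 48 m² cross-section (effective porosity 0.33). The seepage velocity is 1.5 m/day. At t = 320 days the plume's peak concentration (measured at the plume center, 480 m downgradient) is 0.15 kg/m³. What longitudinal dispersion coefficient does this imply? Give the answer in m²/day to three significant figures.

At the plume center C_max = M/(n_e·A·√(4πDt)), so D = M²/(4πt·(n_e·A·C_max)²).
n_e·A·C_max = 0.33 × 48 × 0.15 = 2.376 kg/m.
D = 130²/(4π × 320 × 2.376²) = 0.744 m²/day.

0.744 m²/day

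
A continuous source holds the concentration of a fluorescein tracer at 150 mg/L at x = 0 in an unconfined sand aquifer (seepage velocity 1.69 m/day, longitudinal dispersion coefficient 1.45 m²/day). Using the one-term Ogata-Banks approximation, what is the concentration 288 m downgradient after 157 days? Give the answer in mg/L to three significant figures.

21.6 mg/L

For a continuous step input, C/C₀ ≈ ½·erfc((x−vt)/(2√(Dt))).
vt = 1.69 × 157 = 265.33 m and 2√(Dt) = 2√(1.45 × 157) = 30.18 m.
Argument (x−vt)/(2√(Dt)) = (288 − 265.33)/30.18 = 0.7512; ½·erfc(0.7512) = 0.1440.
C = 150 × 0.1440 = 21.6 mg/L.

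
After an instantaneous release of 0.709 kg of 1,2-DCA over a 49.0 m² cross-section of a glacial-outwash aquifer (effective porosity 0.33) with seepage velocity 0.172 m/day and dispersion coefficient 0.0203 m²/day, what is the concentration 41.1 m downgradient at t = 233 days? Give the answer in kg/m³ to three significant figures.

For an instantaneous plane source, C(x,t) = M/(n_e·A·√(4πDt)) · exp(−(x−vt)²/(4Dt)), with n_e·A the pore (flow) area.
Plume center vt = 0.172 × 233 = 40.076 m, so the well at 41.1 m is 1.024 m downgradient of the peak.
√(4πDt) = 7.710 m, giving peak height M/(n_e·A·√(4πDt)) = 0.709/(0.33 × 49.0 × 7.710) = 0.005687 kg/m³.
(x−vt)²/(4Dt) = (1.024)²/(4 × 0.0203 × 233) = 0.05542; exp(−0.05542) = 0.9461.
C = 0.005687 × 0.9461 = 0.00538 kg/m³.

0.00538 kg/m³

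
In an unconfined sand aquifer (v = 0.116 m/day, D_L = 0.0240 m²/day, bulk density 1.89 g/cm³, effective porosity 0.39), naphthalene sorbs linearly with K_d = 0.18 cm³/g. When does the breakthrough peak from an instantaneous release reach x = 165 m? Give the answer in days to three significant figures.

Retardation factor R = 1 + ρ_b·K_d/n = 1 + 1.89 × 0.18/0.39 = 1.872.
Sorption retards both mechanisms: v_R = v/R = 0.06197 m/day, D_R = D/R = 0.01282 m²/day.
Peak time from v_R²t² + 2D_R t − x² = 0: t = (√(D_R² + v_R²x²) − D_R)/v_R².
√(D_R² + v_R²x²) = √(0.01282² + 0.06197² × 165²) = 10.23; v_R² = 0.003840.
t = (10.23 − 0.01282)/0.003840 = 2660 days.

2660 days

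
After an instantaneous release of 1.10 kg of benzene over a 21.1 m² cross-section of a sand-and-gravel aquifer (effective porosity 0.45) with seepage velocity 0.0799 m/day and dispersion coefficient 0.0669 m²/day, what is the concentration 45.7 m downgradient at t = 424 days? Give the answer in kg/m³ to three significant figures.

For an instantaneous plane source, C(x,t) = M/(n_e·A·√(4πDt)) · exp(−(x−vt)²/(4Dt)), with n_e·A the pore (flow) area.
Plume center vt = 0.0799 × 424 = 33.8776 m, so the well at 45.7 m is 11.8224 m downgradient of the peak.
√(4πDt) = 18.88 m, giving peak height M/(n_e·A·√(4πDt)) = 1.10/(0.45 × 21.1 × 18.88) = 0.006136 kg/m³.
(x−vt)²/(4Dt) = (11.8224)²/(4 × 0.0669 × 424) = 1.232; exp(−1.232) = 0.2917.
C = 0.006136 × 0.2917 = 0.00179 kg/m³.

0.00179 kg/m³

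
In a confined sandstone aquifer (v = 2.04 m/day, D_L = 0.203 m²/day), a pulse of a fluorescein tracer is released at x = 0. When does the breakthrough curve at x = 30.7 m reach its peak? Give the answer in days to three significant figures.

15.0 days

For the 1D instantaneous-source solution, setting ∂C/∂t = 0 at fixed x gives v²t² + 2Dt − x² = 0, so t = (√(D² + v²x²) − D)/v².
√(D² + v²x²) = √(0.203² + 2.04² × 30.7²) = 62.63; v² = 4.1616.
t = (62.63 − 0.203)/4.1616 = 15.0 days (vs. the pure-advection estimate x/v = 15.0 d).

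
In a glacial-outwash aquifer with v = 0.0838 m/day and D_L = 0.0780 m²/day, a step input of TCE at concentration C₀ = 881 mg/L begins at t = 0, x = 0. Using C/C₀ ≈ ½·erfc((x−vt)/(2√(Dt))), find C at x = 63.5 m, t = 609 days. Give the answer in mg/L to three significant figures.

For a continuous step input, C/C₀ ≈ ½·erfc((x−vt)/(2√(Dt))).
vt = 0.0838 × 609 = 51.0342 m and 2√(Dt) = 2√(0.0780 × 609) = 13.78 m.
Argument (x−vt)/(2√(Dt)) = (63.5 − 51.0342)/13.78 = 0.9046; ½·erfc(0.9046) = 0.1004.
C = 881 × 0.1004 = 88.5 mg/L.

88.5 mg/L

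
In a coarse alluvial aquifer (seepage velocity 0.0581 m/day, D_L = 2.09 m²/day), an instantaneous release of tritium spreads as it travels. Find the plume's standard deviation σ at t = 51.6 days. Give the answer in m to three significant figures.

14.7 m

Dispersive spreading gives a Gaussian with σ² = 2Dt; advection only shifts the center.
σ = √(2 × 2.09 × 51.6) = 14.7 m.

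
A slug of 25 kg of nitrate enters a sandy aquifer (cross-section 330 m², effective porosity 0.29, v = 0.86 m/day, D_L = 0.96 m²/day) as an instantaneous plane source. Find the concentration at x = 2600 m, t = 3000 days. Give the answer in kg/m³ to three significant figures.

For an instantaneous plane source, C(x,t) = M/(n_e·A·√(4πDt)) · exp(−(x−vt)²/(4Dt)), with n_e·A the pore (flow) area.
Plume center vt = 0.86 × 3000 = 2580 m, so the well at 2600 m is 20 m downgradient of the peak.
√(4πDt) = 190.2 m, giving peak height M/(n_e·A·√(4πDt)) = 25/(0.29 × 330 × 190.2) = 0.001373 kg/m³.
(x−vt)²/(4Dt) = (20)²/(4 × 0.96 × 3000) = 0.03472; exp(−0.03472) = 0.9659.
C = 0.001373 × 0.9659 = 0.00133 kg/m³.

0.00133 kg/m³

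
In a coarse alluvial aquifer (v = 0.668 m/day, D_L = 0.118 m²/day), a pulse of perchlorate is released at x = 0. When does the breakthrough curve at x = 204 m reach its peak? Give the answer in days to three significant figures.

305 days

For the 1D instantaneous-source solution, setting ∂C/∂t = 0 at fixed x gives v²t² + 2Dt − x² = 0, so t = (√(D² + v²x²) − D)/v².
√(D² + v²x²) = √(0.118² + 0.668² × 204²) = 136.3; v² = 0.446224.
t = (136.3 − 0.118)/0.446224 = 305 days (vs. the pure-advection estimate x/v = 305 d).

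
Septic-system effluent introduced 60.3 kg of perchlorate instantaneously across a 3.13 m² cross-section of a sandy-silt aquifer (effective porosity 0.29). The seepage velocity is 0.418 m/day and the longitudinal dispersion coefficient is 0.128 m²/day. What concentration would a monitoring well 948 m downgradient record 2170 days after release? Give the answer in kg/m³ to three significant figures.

0.249 kg/m³

For an instantaneous plane source, C(x,t) = M/(n_e·A·√(4πDt)) · exp(−(x−vt)²/(4Dt)), with n_e·A the pore (flow) area.
Plume center vt = 0.418 × 2170 = 907.06 m, so the well at 948 m is 40.94 m downgradient of the peak.
√(4πDt) = 59.08 m, giving peak height M/(n_e·A·√(4πDt)) = 60.3/(0.29 × 3.13 × 59.08) = 1.124 kg/m³.
(x−vt)²/(4Dt) = (40.94)²/(4 × 0.128 × 2170) = 1.509; exp(−1.509) = 0.2211.
C = 1.124 × 0.2211 = 0.249 kg/m³.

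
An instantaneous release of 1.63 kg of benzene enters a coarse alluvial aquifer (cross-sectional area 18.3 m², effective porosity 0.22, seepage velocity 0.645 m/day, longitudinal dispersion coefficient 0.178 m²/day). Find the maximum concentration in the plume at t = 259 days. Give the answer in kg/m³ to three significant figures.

0.0168 kg/m³

The peak of an instantaneous 1D plume sits at x = vt; there the Gaussian factor is 1 and C_max = M/(n_e·A·√(4πDt)), where n_e·A is the pore area the mass is dissolved in.
√(4πDt) = √(4π × 0.178 × 259) = 24.07 m, so C_max = 1.63/(0.22 × 18.3 × 24.07) = 0.0168 kg/m³.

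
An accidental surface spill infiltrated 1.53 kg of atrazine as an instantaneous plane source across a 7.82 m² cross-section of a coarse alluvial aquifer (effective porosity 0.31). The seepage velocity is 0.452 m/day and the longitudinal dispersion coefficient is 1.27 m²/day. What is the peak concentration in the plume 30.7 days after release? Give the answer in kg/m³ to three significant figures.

0.0285 kg/m³

The peak of an instantaneous 1D plume sits at x = vt; there the Gaussian factor is 1 and C_max = M/(n_e·A·√(4πDt)), where n_e·A is the pore area the mass is dissolved in.
√(4πDt) = √(4π × 1.27 × 30.7) = 22.13 m, so C_max = 1.53/(0.31 × 7.82 × 22.13) = 0.0285 kg/m³.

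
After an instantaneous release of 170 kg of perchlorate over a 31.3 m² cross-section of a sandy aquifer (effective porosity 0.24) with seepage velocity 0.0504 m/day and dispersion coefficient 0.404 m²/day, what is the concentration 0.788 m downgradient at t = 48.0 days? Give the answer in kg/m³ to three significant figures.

1.40 kg/m³

For an instantaneous plane source, C(x,t) = M/(n_e·A·√(4πDt)) · exp(−(x−vt)²/(4Dt)), with n_e·A the pore (flow) area.
Plume center vt = 0.0504 × 48.0 = 2.4192 m, so the well at 0.788 m is 1.6312 m upgradient of the peak.
√(4πDt) = 15.61 m, giving peak height M/(n_e·A·√(4πDt)) = 170/(0.24 × 31.3 × 15.61) = 1.450 kg/m³.
(x−vt)²/(4Dt) = (-1.6312)²/(4 × 0.404 × 48.0) = 0.03430; exp(−0.03430) = 0.9663.
C = 1.450 × 0.9663 = 1.40 kg/m³.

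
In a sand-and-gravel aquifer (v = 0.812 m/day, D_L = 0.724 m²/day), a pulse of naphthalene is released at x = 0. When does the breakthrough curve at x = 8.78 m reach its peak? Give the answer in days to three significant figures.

For the 1D instantaneous-source solution, setting ∂C/∂t = 0 at fixed x gives v²t² + 2Dt − x² = 0, so t = (√(D² + v²x²) − D)/v².
√(D² + v²x²) = √(0.724² + 0.812² × 8.78²) = 7.166; v² = 0.659344.
t = (7.166 − 0.724)/0.659344 = 9.77 days (vs. the pure-advection estimate x/v = 10.8 d).

9.77 days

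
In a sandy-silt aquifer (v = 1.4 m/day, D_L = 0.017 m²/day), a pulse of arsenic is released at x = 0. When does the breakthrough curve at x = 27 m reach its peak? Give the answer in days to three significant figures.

For the 1D instantaneous-source solution, setting ∂C/∂t = 0 at fixed x gives v²t² + 2Dt − x² = 0, so t = (√(D² + v²x²) − D)/v².
√(D² + v²x²) = √(0.017² + 1.4² × 27²) = 37.80; v² = 1.96.
t = (37.80 − 0.017)/1.96 = 19.3 days (vs. the pure-advection estimate x/v = 19.3 d).

19.3 days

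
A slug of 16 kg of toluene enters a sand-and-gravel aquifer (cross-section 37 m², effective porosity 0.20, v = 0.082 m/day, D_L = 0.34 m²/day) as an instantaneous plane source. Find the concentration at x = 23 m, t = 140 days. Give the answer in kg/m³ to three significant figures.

For an instantaneous plane source, C(x,t) = M/(n_e·A·√(4πDt)) · exp(−(x−vt)²/(4Dt)), with n_e·A the pore (flow) area.
Plume center vt = 0.082 × 140 = 11.48 m, so the well at 23 m is 11.52 m downgradient of the peak.
√(4πDt) = 24.46 m, giving peak height M/(n_e·A·√(4πDt)) = 16/(0.20 × 37 × 24.46) = 0.08840 kg/m³.
(x−vt)²/(4Dt) = (11.52)²/(4 × 0.34 × 140) = 0.6970; exp(−0.6970) = 0.4981.
C = 0.08840 × 0.4981 = 0.0440 kg/m³.

0.0440 kg/m³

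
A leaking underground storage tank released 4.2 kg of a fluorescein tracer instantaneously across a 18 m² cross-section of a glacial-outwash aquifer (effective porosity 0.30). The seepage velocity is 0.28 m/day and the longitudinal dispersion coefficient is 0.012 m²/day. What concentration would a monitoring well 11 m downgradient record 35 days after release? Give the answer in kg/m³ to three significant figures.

For an instantaneous plane source, C(x,t) = M/(n_e·A·√(4πDt)) · exp(−(x−vt)²/(4Dt)), with n_e·A the pore (flow) area.
Plume center vt = 0.28 × 35 = 9.8 m, so the well at 11 m is 1.2 m downgradient of the peak.
√(4πDt) = 2.297 m, giving peak height M/(n_e·A·√(4πDt)) = 4.2/(0.30 × 18 × 2.297) = 0.3386 kg/m³.
(x−vt)²/(4Dt) = (1.2)²/(4 × 0.012 × 35) = 0.8571; exp(−0.8571) = 0.4244.
C = 0.3386 × 0.4244 = 0.144 kg/m³.

0.144 kg/m³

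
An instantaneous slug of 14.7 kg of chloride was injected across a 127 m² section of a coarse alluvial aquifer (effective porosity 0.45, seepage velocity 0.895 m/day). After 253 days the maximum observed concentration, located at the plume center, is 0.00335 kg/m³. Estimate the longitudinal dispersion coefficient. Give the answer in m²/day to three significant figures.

At the plume center C_max = M/(n_e·A·√(4πDt)), so D = M²/(4πt·(n_e·A·C_max)²).
n_e·A·C_max = 0.45 × 127 × 0.00335 = 0.1915 kg/m.
D = 14.7²/(4π × 253 × 0.1915²) = 1.85 m²/day.

1.85 m²/day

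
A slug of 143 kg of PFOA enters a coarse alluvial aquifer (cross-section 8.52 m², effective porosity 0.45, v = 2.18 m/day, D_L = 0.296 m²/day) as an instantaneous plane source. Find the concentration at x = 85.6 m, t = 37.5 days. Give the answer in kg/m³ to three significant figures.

2.26 kg/m³

For an instantaneous plane source, C(x,t) = M/(n_e·A·√(4πDt)) · exp(−(x−vt)²/(4Dt)), with n_e·A the pore (flow) area.
Plume center vt = 2.18 × 37.5 = 81.75 m, so the well at 85.6 m is 3.85 m downgradient of the peak.
√(4πDt) = 11.81 m, giving peak height M/(n_e·A·√(4πDt)) = 143/(0.45 × 8.52 × 11.81) = 3.158 kg/m³.
(x−vt)²/(4Dt) = (3.85)²/(4 × 0.296 × 37.5) = 0.3338; exp(−0.3338) = 0.7162.
C = 3.158 × 0.7162 = 2.26 kg/m³.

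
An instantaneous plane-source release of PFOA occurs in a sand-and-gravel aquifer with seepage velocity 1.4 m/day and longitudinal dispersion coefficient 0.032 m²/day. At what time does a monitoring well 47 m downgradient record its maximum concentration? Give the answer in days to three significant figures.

For the 1D instantaneous-source solution, setting ∂C/∂t = 0 at fixed x gives v²t² + 2Dt − x² = 0, so t = (√(D² + v²x²) − D)/v².
√(D² + v²x²) = √(0.032² + 1.4² × 47²) = 65.80; v² = 1.96.
t = (65.80 − 0.032)/1.96 = 33.6 days (vs. the pure-advection estimate x/v = 33.6 d).

33.6 days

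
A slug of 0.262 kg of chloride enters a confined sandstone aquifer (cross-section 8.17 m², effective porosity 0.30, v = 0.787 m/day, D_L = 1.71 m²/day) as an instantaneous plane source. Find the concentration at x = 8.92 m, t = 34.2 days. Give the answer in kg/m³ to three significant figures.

0.000988 kg/m³

For an instantaneous plane source, C(x,t) = M/(n_e·A·√(4πDt)) · exp(−(x−vt)²/(4Dt)), with n_e·A the pore (flow) area.
Plume center vt = 0.787 × 34.2 = 26.9154 m, so the well at 8.92 m is 17.9954 m upgradient of the peak.
√(4πDt) = 27.11 m, giving peak height M/(n_e·A·√(4πDt)) = 0.262/(0.30 × 8.17 × 27.11) = 0.003943 kg/m³.
(x−vt)²/(4Dt) = (-17.9954)²/(4 × 1.71 × 34.2) = 1.384; exp(−1.384) = 0.2506.
C = 0.003943 × 0.2506 = 0.000988 kg/m³.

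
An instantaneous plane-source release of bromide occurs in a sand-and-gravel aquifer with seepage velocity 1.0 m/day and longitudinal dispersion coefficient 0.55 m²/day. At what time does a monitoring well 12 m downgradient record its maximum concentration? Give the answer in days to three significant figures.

For the 1D instantaneous-source solution, setting ∂C/∂t = 0 at fixed x gives v²t² + 2Dt − x² = 0, so t = (√(D² + v²x²) − D)/v².
√(D² + v²x²) = √(0.55² + 1.0² × 12²) = 12.01; v² = 1.
t = (12.01 − 0.55)/1 = 11.5 days (vs. the pure-advection estimate x/v = 12.0 d).

11.5 days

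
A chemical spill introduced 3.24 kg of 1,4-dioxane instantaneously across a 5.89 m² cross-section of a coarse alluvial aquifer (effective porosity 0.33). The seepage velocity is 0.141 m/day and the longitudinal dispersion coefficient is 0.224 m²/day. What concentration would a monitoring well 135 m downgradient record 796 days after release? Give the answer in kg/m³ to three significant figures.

0.0170 kg/m³

For an instantaneous plane source, C(x,t) = M/(n_e·A·√(4πDt)) · exp(−(x−vt)²/(4Dt)), with n_e·A the pore (flow) area.
Plume center vt = 0.141 × 796 = 112.236 m, so the well at 135 m is 22.764 m downgradient of the peak.
√(4πDt) = 47.34 m, giving peak height M/(n_e·A·√(4πDt)) = 3.24/(0.33 × 5.89 × 47.34) = 0.03521 kg/m³.
(x−vt)²/(4Dt) = (22.764)²/(4 × 0.224 × 796) = 0.7266; exp(−0.7266) = 0.4836.
C = 0.03521 × 0.4836 = 0.0170 kg/m³.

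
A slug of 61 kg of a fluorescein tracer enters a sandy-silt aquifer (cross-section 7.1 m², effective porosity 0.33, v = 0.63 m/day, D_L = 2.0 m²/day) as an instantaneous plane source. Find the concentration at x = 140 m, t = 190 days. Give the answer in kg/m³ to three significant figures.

0.287 kg/m³

For an instantaneous plane source, C(x,t) = M/(n_e·A·√(4πDt)) · exp(−(x−vt)²/(4Dt)), with n_e·A the pore (flow) area.
Plume center vt = 0.63 × 190 = 119.7 m, so the well at 140 m is 20.3 m downgradient of the peak.
√(4πDt) = 69.10 m, giving peak height M/(n_e·A·√(4πDt)) = 61/(0.33 × 7.1 × 69.10) = 0.3768 kg/m³.
(x−vt)²/(4Dt) = (20.3)²/(4 × 2.0 × 190) = 0.2711; exp(−0.2711) = 0.7625.
C = 0.3768 × 0.7625 = 0.287 kg/m³.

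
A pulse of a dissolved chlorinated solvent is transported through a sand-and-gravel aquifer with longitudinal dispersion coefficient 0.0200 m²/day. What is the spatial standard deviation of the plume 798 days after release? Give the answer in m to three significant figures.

5.65 m

Dispersive spreading gives a Gaussian with σ² = 2Dt; advection only shifts the center.
σ = √(2 × 0.0200 × 798) = 5.65 m.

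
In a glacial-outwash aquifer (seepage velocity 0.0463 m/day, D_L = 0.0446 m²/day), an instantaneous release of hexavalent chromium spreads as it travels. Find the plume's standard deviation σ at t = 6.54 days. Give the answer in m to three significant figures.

0.764 m

Dispersive spreading gives a Gaussian with σ² = 2Dt; advection only shifts the center.
σ = √(2 × 0.0446 × 6.54) = 0.764 m.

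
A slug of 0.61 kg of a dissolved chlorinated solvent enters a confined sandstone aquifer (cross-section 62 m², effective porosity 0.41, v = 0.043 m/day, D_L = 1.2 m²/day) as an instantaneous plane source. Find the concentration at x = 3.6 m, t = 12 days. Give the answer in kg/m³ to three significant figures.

For an instantaneous plane source, C(x,t) = M/(n_e·A·√(4πDt)) · exp(−(x−vt)²/(4Dt)), with n_e·A the pore (flow) area.
Plume center vt = 0.043 × 12 = 0.516 m, so the well at 3.6 m is 3.084 m downgradient of the peak.
√(4πDt) = 13.45 m, giving peak height M/(n_e·A·√(4πDt)) = 0.61/(0.41 × 62 × 13.45) = 0.001784 kg/m³.
(x−vt)²/(4Dt) = (3.084)²/(4 × 1.2 × 12) = 0.1651; exp(−0.1651) = 0.8478.
C = 0.001784 × 0.8478 = 0.00151 kg/m³.

0.00151 kg/m³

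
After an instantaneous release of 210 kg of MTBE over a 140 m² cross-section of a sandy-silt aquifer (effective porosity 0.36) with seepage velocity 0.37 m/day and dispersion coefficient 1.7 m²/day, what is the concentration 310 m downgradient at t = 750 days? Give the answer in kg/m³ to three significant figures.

0.0268 kg/m³

For an instantaneous plane source, C(x,t) = M/(n_e·A·√(4πDt)) · exp(−(x−vt)²/(4Dt)), with n_e·A the pore (flow) area.
Plume center vt = 0.37 × 750 = 277.5 m, so the well at 310 m is 32.5 m downgradient of the peak.
√(4πDt) = 126.6 m, giving peak height M/(n_e·A·√(4πDt)) = 210/(0.36 × 140 × 126.6) = 0.03291 kg/m³.
(x−vt)²/(4Dt) = (32.5)²/(4 × 1.7 × 750) = 0.2071; exp(−0.2071) = 0.8129.
C = 0.03291 × 0.8129 = 0.0268 kg/m³.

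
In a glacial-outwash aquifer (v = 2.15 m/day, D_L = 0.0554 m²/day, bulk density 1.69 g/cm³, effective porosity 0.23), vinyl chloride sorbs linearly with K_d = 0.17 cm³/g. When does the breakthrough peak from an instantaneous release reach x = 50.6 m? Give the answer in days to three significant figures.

52.9 days

Retardation factor R = 1 + ρ_b·K_d/n = 1 + 1.69 × 0.17/0.23 = 2.249.
Sorption retards both mechanisms: v_R = v/R = 0.9560 m/day, D_R = D/R = 0.02463 m²/day.
Peak time from v_R²t² + 2D_R t − x² = 0: t = (√(D_R² + v_R²x²) − D_R)/v_R².
√(D_R² + v_R²x²) = √(0.02463² + 0.9560² × 50.6²) = 48.37; v_R² = 0.9139.
t = (48.37 − 0.02463)/0.9139 = 52.9 days.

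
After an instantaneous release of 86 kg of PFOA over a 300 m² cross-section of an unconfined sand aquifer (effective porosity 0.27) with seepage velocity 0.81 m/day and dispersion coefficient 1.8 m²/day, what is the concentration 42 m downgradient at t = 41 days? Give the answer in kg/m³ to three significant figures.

0.0268 kg/m³

For an instantaneous plane source, C(x,t) = M/(n_e·A·√(4πDt)) · exp(−(x−vt)²/(4Dt)), with n_e·A the pore (flow) area.
Plume center vt = 0.81 × 41 = 33.21 m, so the well at 42 m is 8.79 m downgradient of the peak.
√(4πDt) = 30.45 m, giving peak height M/(n_e·A·√(4πDt)) = 86/(0.27 × 300 × 30.45) = 0.03487 kg/m³.
(x−vt)²/(4Dt) = (8.79)²/(4 × 1.8 × 41) = 0.2617; exp(−0.2617) = 0.7697.
C = 0.03487 × 0.7697 = 0.0268 kg/m³.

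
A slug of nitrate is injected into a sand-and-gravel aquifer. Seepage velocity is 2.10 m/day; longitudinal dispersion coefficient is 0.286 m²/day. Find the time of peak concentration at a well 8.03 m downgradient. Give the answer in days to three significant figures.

3.76 days

For the 1D instantaneous-source solution, setting ∂C/∂t = 0 at fixed x gives v²t² + 2Dt − x² = 0, so t = (√(D² + v²x²) − D)/v².
√(D² + v²x²) = √(0.286² + 2.10² × 8.03²) = 16.87; v² = 4.41.
t = (16.87 − 0.286)/4.41 = 3.76 days (vs. the pure-advection estimate x/v = 3.82 d).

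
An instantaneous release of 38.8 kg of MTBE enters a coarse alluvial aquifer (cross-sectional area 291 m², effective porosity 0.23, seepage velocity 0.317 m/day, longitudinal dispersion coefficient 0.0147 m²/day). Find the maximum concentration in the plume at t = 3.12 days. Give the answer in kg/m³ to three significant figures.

The peak of an instantaneous 1D plume sits at x = vt; there the Gaussian factor is 1 and C_max = M/(n_e·A·√(4πDt)), where n_e·A is the pore area the mass is dissolved in.
√(4πDt) = √(4π × 0.0147 × 3.12) = 0.7592 m, so C_max = 38.8/(0.23 × 291 × 0.7592) = 0.764 kg/m³.

0.764 kg/m³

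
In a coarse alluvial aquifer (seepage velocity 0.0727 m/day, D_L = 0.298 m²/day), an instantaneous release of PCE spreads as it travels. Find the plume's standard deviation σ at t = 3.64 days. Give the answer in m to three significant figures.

1.47 m

Dispersive spreading gives a Gaussian with σ² = 2Dt; advection only shifts the center.
σ = √(2 × 0.298 × 3.64) = 1.47 m.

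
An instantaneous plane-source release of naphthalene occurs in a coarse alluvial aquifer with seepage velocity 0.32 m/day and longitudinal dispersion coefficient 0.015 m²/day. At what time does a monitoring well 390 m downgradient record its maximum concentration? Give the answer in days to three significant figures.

For the 1D instantaneous-source solution, setting ∂C/∂t = 0 at fixed x gives v²t² + 2Dt − x² = 0, so t = (√(D² + v²x²) − D)/v².
√(D² + v²x²) = √(0.015² + 0.32² × 390²) = 124.8; v² = 0.1024.
t = (124.8 − 0.015)/0.1024 = 1220 days (vs. the pure-advection estimate x/v = 1220 d).

1220 days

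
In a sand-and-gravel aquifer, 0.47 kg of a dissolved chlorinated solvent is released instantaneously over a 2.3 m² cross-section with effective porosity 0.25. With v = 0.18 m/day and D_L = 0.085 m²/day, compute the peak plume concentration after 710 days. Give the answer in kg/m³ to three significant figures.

The peak of an instantaneous 1D plume sits at x = vt; there the Gaussian factor is 1 and C_max = M/(n_e·A·√(4πDt)), where n_e·A is the pore area the mass is dissolved in.
√(4πDt) = √(4π × 0.085 × 710) = 27.54 m, so C_max = 0.47/(0.25 × 2.3 × 27.54) = 0.0297 kg/m³.

0.0297 kg/m³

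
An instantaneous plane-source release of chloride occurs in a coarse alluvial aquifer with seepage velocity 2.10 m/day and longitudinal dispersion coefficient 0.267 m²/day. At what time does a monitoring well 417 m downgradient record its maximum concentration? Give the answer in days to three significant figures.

For the 1D instantaneous-source solution, setting ∂C/∂t = 0 at fixed x gives v²t² + 2Dt − x² = 0, so t = (√(D² + v²x²) − D)/v².
√(D² + v²x²) = √(0.267² + 2.10² × 417²) = 875.7; v² = 4.41.
t = (875.7 − 0.267)/4.41 = 199 days (vs. the pure-advection estimate x/v = 199 d).

199 days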